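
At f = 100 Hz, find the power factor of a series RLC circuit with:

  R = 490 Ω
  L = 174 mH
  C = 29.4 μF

Step 1 — Angular frequency: ω = 2π·f = 2π·100 = 628.3 rad/s.
Step 2 — Component impedances:
  R: Z = R = 490 Ω
  L: Z = jωL = j·628.3·0.174 = 0 + j109.3 Ω
  C: Z = 1/(jωC) = -j/(ω·C) = 0 - j54.13 Ω
Step 3 — Series combination: Z_total = R + L + C = 490 + j55.19 Ω = 493.1∠6.4° Ω.
Step 4 — Power factor: PF = cos(φ) = Re(Z)/|Z| = 490/493.1 = 0.9937.
Step 5 — Type: Im(Z) = 55.19 ⇒ lagging (phase φ = 6.4°).

PF = 0.9937 (lagging, φ = 6.4°)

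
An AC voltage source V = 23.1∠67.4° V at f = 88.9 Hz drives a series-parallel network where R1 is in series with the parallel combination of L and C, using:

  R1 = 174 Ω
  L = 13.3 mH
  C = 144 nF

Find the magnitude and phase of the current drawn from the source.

Step 1 — Angular frequency: ω = 2π·f = 2π·88.9 = 558.6 rad/s.
Step 2 — Component impedances:
  R1: Z = R = 174 Ω
  L: Z = jωL = j·558.6·0.0133 = 0 + j7.429 Ω
  C: Z = 1/(jωC) = -j/(ω·C) = 0 - j1.243e+04 Ω
Step 3 — Parallel branch: L || C = 1/(1/L + 1/C) = 0 + j7.433 Ω.
Step 4 — Series with R1: Z_total = R1 + (L || C) = 174 + j7.433 Ω = 174.2∠2.4° Ω.
Step 5 — Source phasor: V = 23.1∠67.4° V = 8.877 + j21.33 V.
Step 6 — Ohm's law: I = V / Z_total = (8.877 + j21.33) / (174 + j7.433) = 0.05615 + j0.1202 A.
Step 7 — Convert to polar: |I| = 0.1326 A, ∠I = 65.0°.

I = 0.1326∠65.0° A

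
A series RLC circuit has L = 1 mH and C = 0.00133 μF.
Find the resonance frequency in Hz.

Step 1 — Resonance condition Im(Z)=0 gives ω₀ = 1/√(LC).
Step 2 — ω₀ = 1/√(0.001·1.33e-09) = 8.671e+05 rad/s.
Step 3 — f₀ = ω₀/(2π) = 1.38e+05 Hz.

f₀ = 1.38e+05 Hz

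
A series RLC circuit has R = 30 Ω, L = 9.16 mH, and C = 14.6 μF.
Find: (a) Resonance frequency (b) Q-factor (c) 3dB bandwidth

Step 1 — Resonance: ω₀ = 1/√(LC) = 1/√(0.00916·1.46e-05) = 2734 rad/s.
Step 2 — f₀ = ω₀/(2π) = 435.2 Hz.
Step 3 — Series Q: Q = ω₀L/R = 2734·0.00916/30 = 0.8349.
Step 4 — Bandwidth: Δω = ω₀/Q = 3275 rad/s; BW = Δω/(2π) = 521.2 Hz.

(a) f₀ = 435.2 Hz  (b) Q = 0.8349  (c) BW = 521.2 Hz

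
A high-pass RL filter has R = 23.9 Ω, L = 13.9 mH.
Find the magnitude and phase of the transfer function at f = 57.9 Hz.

Step 1 — Angular frequency: ω = 2π·57.9 = 363.8 rad/s.
Step 2 — Transfer function: H(jω) = jωL/(R + jωL).
Step 3 — Numerator jωL = j·5.057; denominator R + jωL = 23.9 + j5.057.
Step 4 — H = 0.04285 + j0.2025.
Step 5 — Magnitude: |H| = 0.207 (-13.7 dB); phase: φ = 78.1°.

|H| = 0.207 (-13.7 dB), φ = 78.1°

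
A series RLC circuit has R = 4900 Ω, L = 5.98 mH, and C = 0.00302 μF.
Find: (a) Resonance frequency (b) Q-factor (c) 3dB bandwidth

Step 1 — Resonance: ω₀ = 1/√(LC) = 1/√(0.00598·3.02e-09) = 2.353e+05 rad/s.
Step 2 — f₀ = ω₀/(2π) = 3.745e+04 Hz.
Step 3 — Series Q: Q = ω₀L/R = 2.353e+05·0.00598/4900 = 0.2872.
Step 4 — Bandwidth: Δω = ω₀/Q = 8.194e+05 rad/s; BW = Δω/(2π) = 1.304e+05 Hz.

(a) f₀ = 3.745e+04 Hz  (b) Q = 0.2872  (c) BW = 1.304e+05 Hz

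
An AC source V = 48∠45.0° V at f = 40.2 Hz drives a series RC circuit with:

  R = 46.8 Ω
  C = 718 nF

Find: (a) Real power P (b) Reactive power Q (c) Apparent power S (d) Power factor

Step 1 — Angular frequency: ω = 2π·f = 2π·40.2 = 252.6 rad/s.
Step 2 — Component impedances:
  R: Z = R = 46.8 Ω
  C: Z = 1/(jωC) = -j/(ω·C) = 0 - j5514 Ω
Step 3 — Series combination: Z_total = R + C = 46.8 - j5514 Ω = 5514∠-89.5° Ω.
Step 4 — Source phasor: V = 48∠45.0° V = 33.94 + j33.94 V.
Step 5 — Current: I = V / Z = -0.006103 + j0.006207 A = 0.008705∠134.5° A.
Step 6 — Complex power: S = V·I* = 0.003546 - j0.4178 VA.
Step 7 — Real power: P = Re(S) = 0.003546 W.
Step 8 — Reactive power: Q = Im(S) = -0.4178 VAR.
Step 9 — Apparent power: |S| = 0.4178 VA.
Step 10 — Power factor: PF = P/|S| = 0.008487 (leading).

(a) P = 0.003546 W  (b) Q = -0.4178 VAR  (c) S = 0.4178 VA  (d) PF = 0.008487 (leading)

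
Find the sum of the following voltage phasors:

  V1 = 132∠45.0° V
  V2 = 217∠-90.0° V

Step 1 — Convert each phasor to rectangular form:
  V1 = 132·(cos(45.0°) + j·sin(45.0°)) = 93.34 + j93.34 V
  V2 = 217·(cos(-90.0°) + j·sin(-90.0°)) = 0 - j217 V
Step 2 — Sum components: V_total = 93.34 - j123.7 V.
Step 3 — Convert to polar: |V_total| = 154.9 V, ∠V_total = -53.0°.

V_total = 154.9∠-53.0° V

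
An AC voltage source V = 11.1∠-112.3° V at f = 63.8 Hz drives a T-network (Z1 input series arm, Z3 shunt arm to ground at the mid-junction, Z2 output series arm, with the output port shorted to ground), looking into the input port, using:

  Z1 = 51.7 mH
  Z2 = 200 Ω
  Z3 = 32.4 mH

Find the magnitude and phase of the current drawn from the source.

Step 1 — Angular frequency: ω = 2π·f = 2π·63.8 = 400.9 rad/s.
Step 2 — Component impedances:
  Z1: Z = jωL = j·400.9·0.0517 = 0 + j20.72 Ω
  Z2: Z = R = 200 Ω
  Z3: Z = jωL = j·400.9·0.0324 = 0 + j12.99 Ω
Step 3 — With the output port shorted to ground, the output series arm Z2 runs from the junction to ground; the shunt arm Z3 also runs from the junction to ground. They appear in parallel: Z3 || Z2 = 0.8399 + j12.93 Ω.
Step 4 — Series with input arm Z1: Z_in = Z1 + (Z3 || Z2) = 0.8399 + j33.66 Ω = 33.67∠88.6° Ω.
Step 5 — Source phasor: V = 11.1∠-112.3° V = -4.212 - j10.27 V.
Step 6 — Ohm's law: I = V / Z_total = (-4.212 - j10.27) / (0.8399 + j33.66) = -0.3081 + j0.1175 A.
Step 7 — Convert to polar: |I| = 0.3297 A, ∠I = 159.1°.

I = 0.3297∠159.1° A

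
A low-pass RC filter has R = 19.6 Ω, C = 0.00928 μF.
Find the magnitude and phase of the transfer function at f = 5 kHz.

Step 1 — Angular frequency: ω = 2π·5000 = 3.142e+04 rad/s.
Step 2 — Transfer function: H(jω) = 1/(1 + jωRC).
Step 3 — Denominator: 1 + jωRC = 1 + j·3.142e+04·19.6·9.28e-09 = 1 + j0.005714.
Step 4 — H = 1 - j0.005714.
Step 5 — Magnitude: |H| = 1 (-0.0 dB); phase: φ = -0.3°.

|H| = 1 (-0.0 dB), φ = -0.3°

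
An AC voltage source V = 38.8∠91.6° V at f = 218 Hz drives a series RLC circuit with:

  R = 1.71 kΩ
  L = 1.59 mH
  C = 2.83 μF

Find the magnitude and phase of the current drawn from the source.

Step 1 — Angular frequency: ω = 2π·f = 2π·218 = 1370 rad/s.
Step 2 — Component impedances:
  R: Z = R = 1710 Ω
  L: Z = jωL = j·1370·0.00159 = 0 + j2.178 Ω
  C: Z = 1/(jωC) = -j/(ω·C) = 0 - j258 Ω
Step 3 — Series combination: Z_total = R + L + C = 1710 - j255.8 Ω = 1729∠-8.5° Ω.
Step 4 — Source phasor: V = 38.8∠91.6° V = -1.083 + j38.78 V.
Step 5 — Ohm's law: I = V / Z_total = (-1.083 + j38.78) / (1710 - j255.8) = -0.003938 + j0.02209 A.
Step 6 — Convert to polar: |I| = 0.02244 A, ∠I = 100.1°.

I = 0.02244∠100.1° A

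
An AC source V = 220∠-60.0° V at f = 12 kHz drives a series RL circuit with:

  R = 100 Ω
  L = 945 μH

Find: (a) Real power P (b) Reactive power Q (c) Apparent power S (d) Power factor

Step 1 — Angular frequency: ω = 2π·f = 2π·1.2e+04 = 7.54e+04 rad/s.
Step 2 — Component impedances:
  R: Z = R = 100 Ω
  L: Z = jωL = j·7.54e+04·0.000945 = 0 + j71.25 Ω
Step 3 — Series combination: Z_total = R + L = 100 + j71.25 Ω = 122.8∠35.5° Ω.
Step 4 — Source phasor: V = 220∠-60.0° V = 110 - j190.5 V.
Step 5 — Current: I = V / Z = -0.1708 - j1.784 A = 1.792∠-95.5° A.
Step 6 — Complex power: S = V·I* = 321 + j228.7 VA.
Step 7 — Real power: P = Re(S) = 321 W.
Step 8 — Reactive power: Q = Im(S) = 228.7 VAR.
Step 9 — Apparent power: |S| = 394.2 VA.
Step 10 — Power factor: PF = P/|S| = 0.8144 (lagging).

(a) P = 321 W  (b) Q = 228.7 VAR  (c) S = 394.2 VA  (d) PF = 0.8144 (lagging)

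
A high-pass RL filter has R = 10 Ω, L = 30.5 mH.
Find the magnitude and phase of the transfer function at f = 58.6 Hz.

Step 1 — Angular frequency: ω = 2π·58.6 = 368.2 rad/s.
Step 2 — Transfer function: H(jω) = jωL/(R + jωL).
Step 3 — Numerator jωL = j·11.23; denominator R + jωL = 10 + j11.23.
Step 4 — H = 0.5577 + j0.4967.
Step 5 — Magnitude: |H| = 0.7468 (-2.5 dB); phase: φ = 41.7°.

|H| = 0.7468 (-2.5 dB), φ = 41.7°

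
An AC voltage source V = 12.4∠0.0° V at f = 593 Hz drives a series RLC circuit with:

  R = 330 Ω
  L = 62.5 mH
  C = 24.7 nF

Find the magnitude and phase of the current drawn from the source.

Step 1 — Angular frequency: ω = 2π·f = 2π·593 = 3726 rad/s.
Step 2 — Component impedances:
  R: Z = R = 330 Ω
  L: Z = jωL = j·3726·0.0625 = 0 + j232.9 Ω
  C: Z = 1/(jωC) = -j/(ω·C) = 0 - j1.087e+04 Ω
Step 3 — Series combination: Z_total = R + L + C = 330 - j1.063e+04 Ω = 1.064e+04∠-88.2° Ω.
Step 4 — Source phasor: V = 12.4∠0.0° V = 12.4 V.
Step 5 — Ohm's law: I = V / Z_total = (12.4) / (330 - j1.063e+04) = 3.616e-05 + j0.001165 A.
Step 6 — Convert to polar: |I| = 0.001166 A, ∠I = 88.2°.

I = 0.001166∠88.2° A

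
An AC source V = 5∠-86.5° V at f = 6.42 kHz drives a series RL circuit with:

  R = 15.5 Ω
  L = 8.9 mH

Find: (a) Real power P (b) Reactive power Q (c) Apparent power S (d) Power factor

Step 1 — Angular frequency: ω = 2π·f = 2π·6420 = 4.034e+04 rad/s.
Step 2 — Component impedances:
  R: Z = R = 15.5 Ω
  L: Z = jωL = j·4.034e+04·0.0089 = 0 + j359 Ω
Step 3 — Series combination: Z_total = R + L = 15.5 + j359 Ω = 359.3∠87.5° Ω.
Step 4 — Source phasor: V = 5∠-86.5° V = 0.3052 - j4.991 V.
Step 5 — Current: I = V / Z = -0.01384 - j0.001448 A = 0.01391∠-174.0° A.
Step 6 — Complex power: S = V·I* = 0.003001 + j0.06951 VA.
Step 7 — Real power: P = Re(S) = 0.003001 W.
Step 8 — Reactive power: Q = Im(S) = 0.06951 VAR.
Step 9 — Apparent power: |S| = 0.06957 VA.
Step 10 — Power factor: PF = P/|S| = 0.04313 (lagging).

(a) P = 0.003001 W  (b) Q = 0.06951 VAR  (c) S = 0.06957 VA  (d) PF = 0.04313 (lagging)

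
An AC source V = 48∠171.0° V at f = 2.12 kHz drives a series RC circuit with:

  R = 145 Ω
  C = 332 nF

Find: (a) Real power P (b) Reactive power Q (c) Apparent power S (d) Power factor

Step 1 — Angular frequency: ω = 2π·f = 2π·2120 = 1.332e+04 rad/s.
Step 2 — Component impedances:
  R: Z = R = 145 Ω
  C: Z = 1/(jωC) = -j/(ω·C) = 0 - j226.1 Ω
Step 3 — Series combination: Z_total = R + C = 145 - j226.1 Ω = 268.6∠-57.3° Ω.
Step 4 — Source phasor: V = 48∠171.0° V = -47.41 + j7.509 V.
Step 5 — Current: I = V / Z = -0.1188 - j0.1335 A = 0.1787∠-131.7° A.
Step 6 — Complex power: S = V·I* = 4.63 - j7.22 VA.
Step 7 — Real power: P = Re(S) = 4.63 W.
Step 8 — Reactive power: Q = Im(S) = -7.22 VAR.
Step 9 — Apparent power: |S| = 8.577 VA.
Step 10 — Power factor: PF = P/|S| = 0.5398 (leading).

(a) P = 4.63 W  (b) Q = -7.22 VAR  (c) S = 8.577 VA  (d) PF = 0.5398 (leading)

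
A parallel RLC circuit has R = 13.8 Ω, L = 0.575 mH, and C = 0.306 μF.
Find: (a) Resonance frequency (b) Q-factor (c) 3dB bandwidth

Step 1 — Resonance: ω₀ = 1/√(LC) = 1/√(0.000575·3.06e-07) = 7.539e+04 rad/s.
Step 2 — f₀ = ω₀/(2π) = 1.2e+04 Hz.
Step 3 — Parallel Q: Q = R/(ω₀L) = 13.8/(7.539e+04·0.000575) = 0.3184.
Step 4 — Bandwidth: Δω = ω₀/Q = 2.368e+05 rad/s; BW = Δω/(2π) = 3.769e+04 Hz.

(a) f₀ = 1.2e+04 Hz  (b) Q = 0.3184  (c) BW = 3.769e+04 Hz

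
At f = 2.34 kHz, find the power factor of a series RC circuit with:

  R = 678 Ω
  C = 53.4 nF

Step 1 — Angular frequency: ω = 2π·f = 2π·2340 = 1.47e+04 rad/s.
Step 2 — Component impedances:
  R: Z = R = 678 Ω
  C: Z = 1/(jωC) = -j/(ω·C) = 0 - j1274 Ω
Step 3 — Series combination: Z_total = R + C = 678 - j1274 Ω = 1443∠-62.0° Ω.
Step 4 — Power factor: PF = cos(φ) = Re(Z)/|Z| = 678/1443 = 0.4699.
Step 5 — Type: Im(Z) = -1274 ⇒ leading (phase φ = -62.0°).

PF = 0.4699 (leading, φ = -62.0°)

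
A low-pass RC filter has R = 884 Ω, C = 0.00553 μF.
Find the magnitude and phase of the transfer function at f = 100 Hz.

Step 1 — Angular frequency: ω = 2π·100 = 628.3 rad/s.
Step 2 — Transfer function: H(jω) = 1/(1 + jωRC).
Step 3 — Denominator: 1 + jωRC = 1 + j·628.3·884·5.53e-09 = 1 + j0.003072.
Step 4 — H = 1 - j0.003072.
Step 5 — Magnitude: |H| = 1 (-0.0 dB); phase: φ = -0.2°.

|H| = 1 (-0.0 dB), φ = -0.2°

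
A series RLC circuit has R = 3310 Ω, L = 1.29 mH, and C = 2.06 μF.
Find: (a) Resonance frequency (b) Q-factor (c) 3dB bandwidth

Step 1 — Resonance: ω₀ = 1/√(LC) = 1/√(0.00129·2.06e-06) = 1.94e+04 rad/s.
Step 2 — f₀ = ω₀/(2π) = 3087 Hz.
Step 3 — Series Q: Q = ω₀L/R = 1.94e+04·0.00129/3310 = 0.00756.
Step 4 — Bandwidth: Δω = ω₀/Q = 2.566e+06 rad/s; BW = Δω/(2π) = 4.084e+05 Hz.

(a) f₀ = 3087 Hz  (b) Q = 0.00756  (c) BW = 4.084e+05 Hz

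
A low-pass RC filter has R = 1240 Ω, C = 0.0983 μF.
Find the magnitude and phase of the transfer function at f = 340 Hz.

Step 1 — Angular frequency: ω = 2π·340 = 2136 rad/s.
Step 2 — Transfer function: H(jω) = 1/(1 + jωRC).
Step 3 — Denominator: 1 + jωRC = 1 + j·2136·1240·9.83e-08 = 1 + j0.2604.
Step 4 — H = 0.9365 - j0.2439.
Step 5 — Magnitude: |H| = 0.9677 (-0.3 dB); phase: φ = -14.6°.

|H| = 0.9677 (-0.3 dB), φ = -14.6°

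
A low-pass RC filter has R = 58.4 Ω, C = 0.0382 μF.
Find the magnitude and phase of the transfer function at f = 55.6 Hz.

Step 1 — Angular frequency: ω = 2π·55.6 = 349.3 rad/s.
Step 2 — Transfer function: H(jω) = 1/(1 + jωRC).
Step 3 — Denominator: 1 + jωRC = 1 + j·349.3·58.4·3.82e-08 = 1 + j0.0007793.
Step 4 — H = 1 - j0.0007793.
Step 5 — Magnitude: |H| = 1 (-0.0 dB); phase: φ = -0.0°.

|H| = 1 (-0.0 dB), φ = -0.0°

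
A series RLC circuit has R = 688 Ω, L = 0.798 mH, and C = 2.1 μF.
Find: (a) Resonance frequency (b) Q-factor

Step 1 — Resonance condition Im(Z)=0 gives ω₀ = 1/√(LC).
Step 2 — ω₀ = 1/√(0.000798·2.1e-06) = 2.443e+04 rad/s.
Step 3 — f₀ = ω₀/(2π) = 3888 Hz.
Step 4 — Series Q: Q = ω₀L/R = 2.443e+04·0.000798/688 = 0.02833.

(a) f₀ = 3888 Hz  (b) Q = 0.02833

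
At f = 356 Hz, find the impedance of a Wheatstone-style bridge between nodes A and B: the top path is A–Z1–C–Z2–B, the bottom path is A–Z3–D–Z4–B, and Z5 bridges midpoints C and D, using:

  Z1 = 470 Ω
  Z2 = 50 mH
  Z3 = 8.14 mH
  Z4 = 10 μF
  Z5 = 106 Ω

Step 1 — Angular frequency: ω = 2π·f = 2π·356 = 2237 rad/s.
Step 2 — Component impedances:
  Z1: Z = R = 470 Ω
  Z2: Z = jωL = j·2237·0.05 = 0 + j111.8 Ω
  Z3: Z = jωL = j·2237·0.00814 = 0 + j18.21 Ω
  Z4: Z = 1/(jωC) = -j/(ω·C) = 0 - j44.71 Ω
  Z5: Z = R = 106 Ω
Step 3 — Bridge requires nodal analysis (the Z5 bridge couples midpoints C and D, so the two paths cannot be reduced to a simple series/parallel combination). Setting node B to ground and injecting 1 A at node A, the 3-node admittance system at A, C, D solves to V_A = Z_AB = 12.88 - j36.05 Ω = 38.28∠-70.3° Ω.

Z = 12.88 - j36.05 Ω = 38.28∠-70.3° Ω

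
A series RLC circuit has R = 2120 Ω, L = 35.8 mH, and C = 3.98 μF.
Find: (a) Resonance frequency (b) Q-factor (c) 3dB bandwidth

Step 1 — Resonance condition Im(Z)=0 gives ω₀ = 1/√(LC).
Step 2 — ω₀ = 1/√(0.0358·3.98e-06) = 2649 rad/s.
Step 3 — f₀ = ω₀/(2π) = 421.6 Hz.
Step 4 — Series Q: Q = ω₀L/R = 2649·0.0358/2120 = 0.04474.
Step 5 — 3dB bandwidth: Δω = ω₀/Q = 5.922e+04 rad/s; BW = Δω/(2π) = 9425 Hz.

(a) f₀ = 421.6 Hz  (b) Q = 0.04474  (c) BW = 9425 Hz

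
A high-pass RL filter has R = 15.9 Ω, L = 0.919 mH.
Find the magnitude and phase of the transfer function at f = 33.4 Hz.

Step 1 — Angular frequency: ω = 2π·33.4 = 209.9 rad/s.
Step 2 — Transfer function: H(jω) = jωL/(R + jωL).
Step 3 — Numerator jωL = j·0.1929; denominator R + jωL = 15.9 + j0.1929.
Step 4 — H = 0.0001471 + j0.01213.
Step 5 — Magnitude: |H| = 0.01213 (-38.3 dB); phase: φ = 89.3°.

|H| = 0.01213 (-38.3 dB), φ = 89.3°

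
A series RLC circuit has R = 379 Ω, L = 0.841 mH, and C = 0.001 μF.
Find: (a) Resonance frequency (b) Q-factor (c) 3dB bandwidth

Step 1 — Resonance: ω₀ = 1/√(LC) = 1/√(0.000841·1e-09) = 1.09e+06 rad/s.
Step 2 — f₀ = ω₀/(2π) = 1.735e+05 Hz.
Step 3 — Series Q: Q = ω₀L/R = 1.09e+06·0.000841/379 = 2.42.
Step 4 — Bandwidth: Δω = ω₀/Q = 4.507e+05 rad/s; BW = Δω/(2π) = 7.172e+04 Hz.

(a) f₀ = 1.735e+05 Hz  (b) Q = 2.42  (c) BW = 7.172e+04 Hz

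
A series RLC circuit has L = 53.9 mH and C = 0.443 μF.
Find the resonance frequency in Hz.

Step 1 — Resonance condition Im(Z)=0 gives ω₀ = 1/√(LC).
Step 2 — ω₀ = 1/√(0.0539·4.43e-07) = 6471 rad/s.
Step 3 — f₀ = ω₀/(2π) = 1030 Hz.

f₀ = 1030 Hz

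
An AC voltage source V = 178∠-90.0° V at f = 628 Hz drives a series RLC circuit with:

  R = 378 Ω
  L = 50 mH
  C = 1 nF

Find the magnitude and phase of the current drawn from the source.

Step 1 — Angular frequency: ω = 2π·f = 2π·628 = 3946 rad/s.
Step 2 — Component impedances:
  R: Z = R = 378 Ω
  L: Z = jωL = j·3946·0.05 = 0 + j197.3 Ω
  C: Z = 1/(jωC) = -j/(ω·C) = 0 - j2.534e+05 Ω
Step 3 — Series combination: Z_total = R + L + C = 378 - j2.532e+05 Ω = 2.532e+05∠-89.9° Ω.
Step 4 — Source phasor: V = 178∠-90.0° V = 0 - j178 V.
Step 5 — Ohm's law: I = V / Z_total = (0 - j178) / (378 - j2.532e+05) = 0.0007029 - j1.049e-06 A.
Step 6 — Convert to polar: |I| = 0.0007029 A, ∠I = -0.1°.

I = 0.0007029∠-0.1° A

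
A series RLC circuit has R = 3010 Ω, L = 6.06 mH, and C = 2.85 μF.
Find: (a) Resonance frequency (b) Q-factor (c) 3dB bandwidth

Step 1 — Resonance: ω₀ = 1/√(LC) = 1/√(0.00606·2.85e-06) = 7609 rad/s.
Step 2 — f₀ = ω₀/(2π) = 1211 Hz.
Step 3 — Series Q: Q = ω₀L/R = 7609·0.00606/3010 = 0.01532.
Step 4 — Bandwidth: Δω = ω₀/Q = 4.967e+05 rad/s; BW = Δω/(2π) = 7.905e+04 Hz.

(a) f₀ = 1211 Hz  (b) Q = 0.01532  (c) BW = 7.905e+04 Hz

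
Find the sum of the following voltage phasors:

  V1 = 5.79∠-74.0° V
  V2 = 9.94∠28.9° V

Step 1 — Convert each phasor to rectangular form:
  V1 = 5.79·(cos(-74.0°) + j·sin(-74.0°)) = 1.596 - j5.566 V
  V2 = 9.94·(cos(28.9°) + j·sin(28.9°)) = 8.702 + j4.804 V
Step 2 — Sum components: V_total = 10.3 - j0.7619 V.
Step 3 — Convert to polar: |V_total| = 10.33 V, ∠V_total = -4.2°.

V_total = 10.33∠-4.2° V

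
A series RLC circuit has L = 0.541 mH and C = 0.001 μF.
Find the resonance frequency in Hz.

Step 1 — Resonance condition Im(Z)=0 gives ω₀ = 1/√(LC).
Step 2 — ω₀ = 1/√(0.000541·1e-09) = 1.36e+06 rad/s.
Step 3 — f₀ = ω₀/(2π) = 2.164e+05 Hz.

f₀ = 2.164e+05 Hz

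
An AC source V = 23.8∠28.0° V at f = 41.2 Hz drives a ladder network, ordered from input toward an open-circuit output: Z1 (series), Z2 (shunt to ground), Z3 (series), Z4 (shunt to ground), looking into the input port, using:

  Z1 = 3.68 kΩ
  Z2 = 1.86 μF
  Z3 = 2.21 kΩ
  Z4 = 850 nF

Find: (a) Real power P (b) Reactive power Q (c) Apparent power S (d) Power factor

Step 1 — Angular frequency: ω = 2π·f = 2π·41.2 = 258.9 rad/s.
Step 2 — Component impedances:
  Z1: Z = R = 3680 Ω
  Z2: Z = 1/(jωC) = -j/(ω·C) = 0 - j2077 Ω
  Z3: Z = R = 2210 Ω
  Z4: Z = 1/(jωC) = -j/(ω·C) = 0 - j4545 Ω
Step 3 — Ladder network (open output): work backward from the far end, alternating series and parallel combinations. Z_in = 3876 - j1491 Ω = 4152∠-21.0° Ω.
Step 4 — Source phasor: V = 23.8∠28.0° V = 21.01 + j11.17 V.
Step 5 — Current: I = V / Z = 0.003757 + j0.004328 A = 0.005732∠49.0° A.
Step 6 — Complex power: S = V·I* = 0.1273 - j0.04897 VA.
Step 7 — Real power: P = Re(S) = 0.1273 W.
Step 8 — Reactive power: Q = Im(S) = -0.04897 VAR.
Step 9 — Apparent power: |S| = 0.1364 VA.
Step 10 — Power factor: PF = P/|S| = 0.9333 (leading).

(a) P = 0.1273 W  (b) Q = -0.04897 VAR  (c) S = 0.1364 VA  (d) PF = 0.9333 (leading)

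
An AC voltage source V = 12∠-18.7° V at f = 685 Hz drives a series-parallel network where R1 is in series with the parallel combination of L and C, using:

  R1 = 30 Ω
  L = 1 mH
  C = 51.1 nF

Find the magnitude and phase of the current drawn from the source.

Step 1 — Angular frequency: ω = 2π·f = 2π·685 = 4304 rad/s.
Step 2 — Component impedances:
  R1: Z = R = 30 Ω
  L: Z = jωL = j·4304·0.001 = 0 + j4.304 Ω
  C: Z = 1/(jωC) = -j/(ω·C) = 0 - j4547 Ω
Step 3 — Parallel branch: L || C = 1/(1/L + 1/C) = 0 + j4.308 Ω.
Step 4 — Series with R1: Z_total = R1 + (L || C) = 30 + j4.308 Ω = 30.31∠8.2° Ω.
Step 5 — Source phasor: V = 12∠-18.7° V = 11.37 - j3.847 V.
Step 6 — Ohm's law: I = V / Z_total = (11.37 - j3.847) / (30 + j4.308) = 0.3532 - j0.179 A.
Step 7 — Convert to polar: |I| = 0.3959 A, ∠I = -26.9°.

I = 0.3959∠-26.9° A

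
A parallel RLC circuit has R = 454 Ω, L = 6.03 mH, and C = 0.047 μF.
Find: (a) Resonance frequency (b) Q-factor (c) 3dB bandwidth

Step 1 — Resonance: ω₀ = 1/√(LC) = 1/√(0.00603·4.7e-08) = 5.94e+04 rad/s.
Step 2 — f₀ = ω₀/(2π) = 9454 Hz.
Step 3 — Parallel Q: Q = R/(ω₀L) = 454/(5.94e+04·0.00603) = 1.267.
Step 4 — Bandwidth: Δω = ω₀/Q = 4.686e+04 rad/s; BW = Δω/(2π) = 7459 Hz.

(a) f₀ = 9454 Hz  (b) Q = 1.267  (c) BW = 7459 Hz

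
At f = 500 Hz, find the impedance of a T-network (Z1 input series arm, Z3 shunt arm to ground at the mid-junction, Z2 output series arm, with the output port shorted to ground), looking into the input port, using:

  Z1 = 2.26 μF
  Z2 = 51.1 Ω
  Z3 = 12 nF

Step 1 — Angular frequency: ω = 2π·f = 2π·500 = 3142 rad/s.
Step 2 — Component impedances:
  Z1: Z = 1/(jωC) = -j/(ω·C) = 0 - j140.8 Ω
  Z2: Z = R = 51.1 Ω
  Z3: Z = 1/(jωC) = -j/(ω·C) = 0 - j2.653e+04 Ω
Step 3 — With the output port shorted to ground, the output series arm Z2 runs from the junction to ground; the shunt arm Z3 also runs from the junction to ground. They appear in parallel: Z3 || Z2 = 51.1 - j0.09844 Ω.
Step 4 — Series with input arm Z1: Z_in = Z1 + (Z3 || Z2) = 51.1 - j140.9 Ω = 149.9∠-70.1° Ω.

Z = 51.1 - j140.9 Ω = 149.9∠-70.1° Ω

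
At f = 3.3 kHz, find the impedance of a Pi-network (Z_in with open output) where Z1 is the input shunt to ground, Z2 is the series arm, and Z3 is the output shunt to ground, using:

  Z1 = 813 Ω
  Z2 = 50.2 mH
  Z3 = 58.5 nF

Step 1 — Angular frequency: ω = 2π·f = 2π·3300 = 2.073e+04 rad/s.
Step 2 — Component impedances:
  Z1: Z = R = 813 Ω
  Z2: Z = jωL = j·2.073e+04·0.0502 = 0 + j1041 Ω
  Z3: Z = 1/(jωC) = -j/(ω·C) = 0 - j824.4 Ω
Step 3 — With open output, the series arm Z2 and the output shunt Z3 appear in series to ground: Z2 + Z3 = 0 + j216.4 Ω.
Step 4 — Parallel with input shunt Z1: Z_in = Z1 || (Z2 + Z3) = 53.81 + j202.1 Ω = 209.2∠75.1° Ω.

Z = 53.81 + j202.1 Ω = 209.2∠75.1° Ω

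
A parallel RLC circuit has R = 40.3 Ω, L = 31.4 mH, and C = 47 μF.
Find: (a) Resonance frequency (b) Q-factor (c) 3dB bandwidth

Step 1 — Resonance: ω₀ = 1/√(LC) = 1/√(0.0314·4.7e-05) = 823.2 rad/s.
Step 2 — f₀ = ω₀/(2π) = 131 Hz.
Step 3 — Parallel Q: Q = R/(ω₀L) = 40.3/(823.2·0.0314) = 1.559.
Step 4 — Bandwidth: Δω = ω₀/Q = 528 rad/s; BW = Δω/(2π) = 84.03 Hz.

(a) f₀ = 131 Hz  (b) Q = 1.559  (c) BW = 84.03 Hz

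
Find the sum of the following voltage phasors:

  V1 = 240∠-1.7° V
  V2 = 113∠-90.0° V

Step 1 — Convert each phasor to rectangular form:
  V1 = 240·(cos(-1.7°) + j·sin(-1.7°)) = 239.9 - j7.12 V
  V2 = 113·(cos(-90.0°) + j·sin(-90.0°)) = 0 - j113 V
Step 2 — Sum components: V_total = 239.9 - j120.1 V.
Step 3 — Convert to polar: |V_total| = 268.3 V, ∠V_total = -26.6°.

V_total = 268.3∠-26.6° V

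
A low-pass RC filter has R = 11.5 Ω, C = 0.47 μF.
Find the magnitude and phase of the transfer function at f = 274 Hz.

Step 1 — Angular frequency: ω = 2π·274 = 1722 rad/s.
Step 2 — Transfer function: H(jω) = 1/(1 + jωRC).
Step 3 — Denominator: 1 + jωRC = 1 + j·1722·11.5·4.7e-07 = 1 + j0.009305.
Step 4 — H = 0.9999 - j0.009304.
Step 5 — Magnitude: |H| = 1 (-0.0 dB); phase: φ = -0.5°.

|H| = 1 (-0.0 dB), φ = -0.5°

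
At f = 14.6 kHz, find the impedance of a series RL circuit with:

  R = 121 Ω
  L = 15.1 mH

Step 1 — Angular frequency: ω = 2π·f = 2π·1.46e+04 = 9.173e+04 rad/s.
Step 2 — Component impedances:
  R: Z = R = 121 Ω
  L: Z = jωL = j·9.173e+04·0.0151 = 0 + j1385 Ω
Step 3 — Series combination: Z_total = R + L = 121 + j1385 Ω = 1390∠85.0° Ω.

Z = 121 + j1385 Ω = 1390∠85.0° Ω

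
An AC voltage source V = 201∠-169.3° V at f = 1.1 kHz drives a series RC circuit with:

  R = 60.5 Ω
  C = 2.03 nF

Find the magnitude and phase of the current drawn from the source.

Step 1 — Angular frequency: ω = 2π·f = 2π·1100 = 6912 rad/s.
Step 2 — Component impedances:
  R: Z = R = 60.5 Ω
  C: Z = 1/(jωC) = -j/(ω·C) = 0 - j7.127e+04 Ω
Step 3 — Series combination: Z_total = R + C = 60.5 - j7.127e+04 Ω = 7.127e+04∠-90.0° Ω.
Step 4 — Source phasor: V = 201∠-169.3° V = -197.5 - j37.32 V.
Step 5 — Ohm's law: I = V / Z_total = (-197.5 - j37.32) / (60.5 - j7.127e+04) = 0.0005212 - j0.002772 A.
Step 6 — Convert to polar: |I| = 0.00282 A, ∠I = -79.3°.

I = 0.00282∠-79.3° A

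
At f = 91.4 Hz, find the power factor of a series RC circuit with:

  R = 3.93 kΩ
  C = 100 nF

Step 1 — Angular frequency: ω = 2π·f = 2π·91.4 = 574.3 rad/s.
Step 2 — Component impedances:
  R: Z = R = 3930 Ω
  C: Z = 1/(jωC) = -j/(ω·C) = 0 - j1.741e+04 Ω
Step 3 — Series combination: Z_total = R + C = 3930 - j1.741e+04 Ω = 1.785e+04∠-77.3° Ω.
Step 4 — Power factor: PF = cos(φ) = Re(Z)/|Z| = 3930/1.785e+04 = 0.2202.
Step 5 — Type: Im(Z) = -1.741e+04 ⇒ leading (phase φ = -77.3°).

PF = 0.2202 (leading, φ = -77.3°)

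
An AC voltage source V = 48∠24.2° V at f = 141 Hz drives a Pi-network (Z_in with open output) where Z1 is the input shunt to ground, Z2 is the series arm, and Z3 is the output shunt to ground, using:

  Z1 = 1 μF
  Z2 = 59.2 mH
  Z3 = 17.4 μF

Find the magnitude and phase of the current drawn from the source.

Step 1 — Angular frequency: ω = 2π·f = 2π·141 = 885.9 rad/s.
Step 2 — Component impedances:
  Z1: Z = 1/(jωC) = -j/(ω·C) = 0 - j1129 Ω
  Z2: Z = jωL = j·885.9·0.0592 = 0 + j52.45 Ω
  Z3: Z = 1/(jωC) = -j/(ω·C) = 0 - j64.87 Ω
Step 3 — With open output, the series arm Z2 and the output shunt Z3 appear in series to ground: Z2 + Z3 = 0 - j12.42 Ω.
Step 4 — Parallel with input shunt Z1: Z_in = Z1 || (Z2 + Z3) = 0 - j12.29 Ω = 12.29∠-90.0° Ω.
Step 5 — Source phasor: V = 48∠24.2° V = 43.78 + j19.68 V.
Step 6 — Ohm's law: I = V / Z_total = (43.78 + j19.68) / (0 - j12.29) = -1.601 + j3.563 A.
Step 7 — Convert to polar: |I| = 3.906 A, ∠I = 114.2°.

I = 3.906∠114.2° A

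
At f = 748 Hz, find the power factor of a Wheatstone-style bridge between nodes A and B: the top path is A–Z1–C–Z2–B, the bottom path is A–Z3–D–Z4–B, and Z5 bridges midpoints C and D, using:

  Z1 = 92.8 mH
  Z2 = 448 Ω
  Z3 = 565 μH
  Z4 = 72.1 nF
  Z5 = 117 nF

Step 1 — Angular frequency: ω = 2π·f = 2π·748 = 4700 rad/s.
Step 2 — Component impedances:
  Z1: Z = jωL = j·4700·0.0928 = 0 + j436.1 Ω
  Z2: Z = R = 448 Ω
  Z3: Z = jωL = j·4700·0.000565 = 0 + j2.655 Ω
  Z4: Z = 1/(jωC) = -j/(ω·C) = 0 - j2951 Ω
  Z5: Z = 1/(jωC) = -j/(ω·C) = 0 - j1819 Ω
Step 3 — Bridge requires nodal analysis (the Z5 bridge couples midpoints C and D, so the two paths cannot be reduced to a simple series/parallel combination). Setting node B to ground and injecting 1 A at node A, the 3-node admittance system at A, C, D solves to V_A = Z_AB = 667.6 + j587.2 Ω = 889.1∠41.3° Ω.
Step 4 — Power factor: PF = cos(φ) = Re(Z)/|Z| = 667.57/889.1 = 0.7508.
Step 5 — Type: Im(Z) = 587.2 ⇒ lagging (phase φ = 41.3°).

PF = 0.7508 (lagging, φ = 41.3°)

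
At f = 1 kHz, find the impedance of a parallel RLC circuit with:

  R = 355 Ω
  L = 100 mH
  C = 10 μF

Step 1 — Angular frequency: ω = 2π·f = 2π·1000 = 6283 rad/s.
Step 2 — Component impedances:
  R: Z = R = 355 Ω
  L: Z = jωL = j·6283·0.1 = 0 + j628.3 Ω
  C: Z = 1/(jωC) = -j/(ω·C) = 0 - j15.92 Ω
Step 3 — Parallel combination: 1/Z_total = 1/R + 1/L + 1/C; Z_total = 0.7495 - j16.29 Ω = 16.31∠-87.4° Ω.

Z = 0.7495 - j16.29 Ω = 16.31∠-87.4° Ω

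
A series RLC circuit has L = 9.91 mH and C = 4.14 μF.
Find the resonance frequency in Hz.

Step 1 — Resonance condition Im(Z)=0 gives ω₀ = 1/√(LC).
Step 2 — ω₀ = 1/√(0.00991·4.14e-06) = 4937 rad/s.
Step 3 — f₀ = ω₀/(2π) = 785.7 Hz.

f₀ = 785.7 Hz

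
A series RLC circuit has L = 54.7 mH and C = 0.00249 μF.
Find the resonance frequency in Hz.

Step 1 — Resonance condition Im(Z)=0 gives ω₀ = 1/√(LC).
Step 2 — ω₀ = 1/√(0.0547·2.49e-09) = 8.569e+04 rad/s.
Step 3 — f₀ = ω₀/(2π) = 1.364e+04 Hz.

f₀ = 1.364e+04 Hz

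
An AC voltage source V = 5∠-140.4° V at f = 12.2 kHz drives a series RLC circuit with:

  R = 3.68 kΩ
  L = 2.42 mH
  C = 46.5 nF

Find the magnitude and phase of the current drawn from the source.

Step 1 — Angular frequency: ω = 2π·f = 2π·1.22e+04 = 7.665e+04 rad/s.
Step 2 — Component impedances:
  R: Z = R = 3680 Ω
  L: Z = jωL = j·7.665e+04·0.00242 = 0 + j185.5 Ω
  C: Z = 1/(jωC) = -j/(ω·C) = 0 - j280.5 Ω
Step 3 — Series combination: Z_total = R + L + C = 3680 - j95.04 Ω = 3681∠-1.5° Ω.
Step 4 — Source phasor: V = 5∠-140.4° V = -3.853 - j3.187 V.
Step 5 — Ohm's law: I = V / Z_total = (-3.853 - j3.187) / (3680 - j95.04) = -0.001024 - j0.0008925 A.
Step 6 — Convert to polar: |I| = 0.001358 A, ∠I = -138.9°.

I = 0.001358∠-138.9° A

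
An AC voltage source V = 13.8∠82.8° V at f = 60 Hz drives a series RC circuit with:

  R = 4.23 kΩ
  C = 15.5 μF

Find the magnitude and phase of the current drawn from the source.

Step 1 — Angular frequency: ω = 2π·f = 2π·60 = 377 rad/s.
Step 2 — Component impedances:
  R: Z = R = 4230 Ω
  C: Z = 1/(jωC) = -j/(ω·C) = 0 - j171.1 Ω
Step 3 — Series combination: Z_total = R + C = 4230 - j171.1 Ω = 4233∠-2.3° Ω.
Step 4 — Source phasor: V = 13.8∠82.8° V = 1.73 + j13.69 V.
Step 5 — Ohm's law: I = V / Z_total = (1.73 + j13.69) / (4230 - j171.1) = 0.0002775 + j0.003248 A.
Step 6 — Convert to polar: |I| = 0.00326 A, ∠I = 85.1°.

I = 0.00326∠85.1° A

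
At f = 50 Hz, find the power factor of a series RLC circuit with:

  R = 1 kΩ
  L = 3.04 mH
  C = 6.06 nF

Step 1 — Angular frequency: ω = 2π·f = 2π·50 = 314.2 rad/s.
Step 2 — Component impedances:
  R: Z = R = 1000 Ω
  L: Z = jωL = j·314.2·0.00304 = 0 + j0.955 Ω
  C: Z = 1/(jωC) = -j/(ω·C) = 0 - j5.253e+05 Ω
Step 3 — Series combination: Z_total = R + L + C = 1000 - j5.253e+05 Ω = 5.253e+05∠-89.9° Ω.
Step 4 — Power factor: PF = cos(φ) = Re(Z)/|Z| = 1000/5.253e+05 = 0.001904.
Step 5 — Type: Im(Z) = -5.253e+05 ⇒ leading (phase φ = -89.9°).

PF = 0.001904 (leading, φ = -89.9°)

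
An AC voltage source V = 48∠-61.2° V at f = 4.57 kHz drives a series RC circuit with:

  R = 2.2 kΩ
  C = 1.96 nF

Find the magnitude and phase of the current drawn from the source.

Step 1 — Angular frequency: ω = 2π·f = 2π·4570 = 2.871e+04 rad/s.
Step 2 — Component impedances:
  R: Z = R = 2200 Ω
  C: Z = 1/(jωC) = -j/(ω·C) = 0 - j1.777e+04 Ω
Step 3 — Series combination: Z_total = R + C = 2200 - j1.777e+04 Ω = 1.79e+04∠-82.9° Ω.
Step 4 — Source phasor: V = 48∠-61.2° V = 23.12 - j42.06 V.
Step 5 — Ohm's law: I = V / Z_total = (23.12 - j42.06) / (2200 - j1.777e+04) = 0.00249 + j0.0009931 A.
Step 6 — Convert to polar: |I| = 0.002681 A, ∠I = 21.7°.

I = 0.002681∠21.7° A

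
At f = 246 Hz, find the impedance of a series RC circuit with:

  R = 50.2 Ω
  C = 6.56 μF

Step 1 — Angular frequency: ω = 2π·f = 2π·246 = 1546 rad/s.
Step 2 — Component impedances:
  R: Z = R = 50.2 Ω
  C: Z = 1/(jωC) = -j/(ω·C) = 0 - j98.62 Ω
Step 3 — Series combination: Z_total = R + C = 50.2 - j98.62 Ω = 110.7∠-63.0° Ω.

Z = 50.2 - j98.62 Ω = 110.7∠-63.0° Ω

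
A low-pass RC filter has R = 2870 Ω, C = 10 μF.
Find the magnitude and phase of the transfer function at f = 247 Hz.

Step 1 — Angular frequency: ω = 2π·247 = 1552 rad/s.
Step 2 — Transfer function: H(jω) = 1/(1 + jωRC).
Step 3 — Denominator: 1 + jωRC = 1 + j·1552·2870·1e-05 = 1 + j44.54.
Step 4 — H = 0.0005038 - j0.02244.
Step 5 — Magnitude: |H| = 0.02245 (-33.0 dB); phase: φ = -88.7°.

|H| = 0.02245 (-33.0 dB), φ = -88.7°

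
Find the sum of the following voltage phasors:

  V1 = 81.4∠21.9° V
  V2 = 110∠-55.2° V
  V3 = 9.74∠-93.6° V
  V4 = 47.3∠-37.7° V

Step 1 — Convert each phasor to rectangular form:
  V1 = 81.4·(cos(21.9°) + j·sin(21.9°)) = 75.53 + j30.36 V
  V2 = 110·(cos(-55.2°) + j·sin(-55.2°)) = 62.78 - j90.33 V
  V3 = 9.74·(cos(-93.6°) + j·sin(-93.6°)) = -0.6116 - j9.721 V
  V4 = 47.3·(cos(-37.7°) + j·sin(-37.7°)) = 37.42 - j28.93 V
Step 2 — Sum components: V_total = 175.1 - j98.61 V.
Step 3 — Convert to polar: |V_total| = 201 V, ∠V_total = -29.4°.

V_total = 201∠-29.4° V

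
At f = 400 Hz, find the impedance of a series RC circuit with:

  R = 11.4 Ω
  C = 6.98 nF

Step 1 — Angular frequency: ω = 2π·f = 2π·400 = 2513 rad/s.
Step 2 — Component impedances:
  R: Z = R = 11.4 Ω
  C: Z = 1/(jωC) = -j/(ω·C) = 0 - j5.7e+04 Ω
Step 3 — Series combination: Z_total = R + C = 11.4 - j5.7e+04 Ω = 5.7e+04∠-90.0° Ω.

Z = 11.4 - j5.7e+04 Ω = 5.7e+04∠-90.0° Ω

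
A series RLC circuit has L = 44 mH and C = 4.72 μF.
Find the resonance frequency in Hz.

Step 1 — Resonance condition Im(Z)=0 gives ω₀ = 1/√(LC).
Step 2 — ω₀ = 1/√(0.044·4.72e-06) = 2194 rad/s.
Step 3 — f₀ = ω₀/(2π) = 349.2 Hz.

f₀ = 349.2 Hz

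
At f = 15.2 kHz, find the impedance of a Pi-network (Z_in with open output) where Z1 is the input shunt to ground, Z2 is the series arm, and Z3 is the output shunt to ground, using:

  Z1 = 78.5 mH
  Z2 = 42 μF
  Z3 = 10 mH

Step 1 — Angular frequency: ω = 2π·f = 2π·1.52e+04 = 9.55e+04 rad/s.
Step 2 — Component impedances:
  Z1: Z = jωL = j·9.55e+04·0.0785 = 0 + j7497 Ω
  Z2: Z = 1/(jωC) = -j/(ω·C) = 0 - j0.2493 Ω
  Z3: Z = jωL = j·9.55e+04·0.01 = 0 + j955 Ω
Step 3 — With open output, the series arm Z2 and the output shunt Z3 appear in series to ground: Z2 + Z3 = 0 + j954.8 Ω.
Step 4 — Parallel with input shunt Z1: Z_in = Z1 || (Z2 + Z3) = 0 + j846.9 Ω = 846.9∠90.0° Ω.

Z = 0 + j846.9 Ω = 846.9∠90.0° Ω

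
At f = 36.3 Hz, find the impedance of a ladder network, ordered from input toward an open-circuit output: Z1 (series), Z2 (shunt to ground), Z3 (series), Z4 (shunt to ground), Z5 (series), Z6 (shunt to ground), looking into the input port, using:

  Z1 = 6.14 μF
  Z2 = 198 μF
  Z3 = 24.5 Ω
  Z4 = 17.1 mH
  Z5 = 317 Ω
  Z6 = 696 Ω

Step 1 — Angular frequency: ω = 2π·f = 2π·36.3 = 228.1 rad/s.
Step 2 — Component impedances:
  Z1: Z = 1/(jωC) = -j/(ω·C) = 0 - j714.1 Ω
  Z2: Z = 1/(jωC) = -j/(ω·C) = 0 - j22.14 Ω
  Z3: Z = R = 24.5 Ω
  Z4: Z = jωL = j·228.1·0.0171 = 0 + j3.9 Ω
  Z5: Z = R = 317 Ω
  Z6: Z = R = 696 Ω
Step 3 — Ladder network (open output): work backward from the far end, alternating series and parallel combinations. Z_in = 12.87 - j726.6 Ω = 726.8∠-89.0° Ω.

Z = 12.87 - j726.6 Ω = 726.8∠-89.0° Ω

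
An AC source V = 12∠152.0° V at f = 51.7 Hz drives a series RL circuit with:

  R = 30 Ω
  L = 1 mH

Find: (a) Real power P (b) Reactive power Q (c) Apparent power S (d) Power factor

Step 1 — Angular frequency: ω = 2π·f = 2π·51.7 = 324.8 rad/s.
Step 2 — Component impedances:
  R: Z = R = 30 Ω
  L: Z = jωL = j·324.8·0.001 = 0 + j0.3248 Ω
Step 3 — Series combination: Z_total = R + L = 30 + j0.3248 Ω = 30∠0.6° Ω.
Step 4 — Source phasor: V = 12∠152.0° V = -10.6 + j5.634 V.
Step 5 — Current: I = V / Z = -0.3511 + j0.1916 A = 0.4∠151.4° A.
Step 6 — Complex power: S = V·I* = 4.799 + j0.05197 VA.
Step 7 — Real power: P = Re(S) = 4.799 W.
Step 8 — Reactive power: Q = Im(S) = 0.05197 VAR.
Step 9 — Apparent power: |S| = 4.8 VA.
Step 10 — Power factor: PF = P/|S| = 0.9999 (lagging).

(a) P = 4.799 W  (b) Q = 0.05197 VAR  (c) S = 4.8 VA  (d) PF = 0.9999 (lagging)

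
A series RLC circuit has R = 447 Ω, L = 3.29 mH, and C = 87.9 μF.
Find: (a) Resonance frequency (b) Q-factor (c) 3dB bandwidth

Step 1 — Resonance condition Im(Z)=0 gives ω₀ = 1/√(LC).
Step 2 — ω₀ = 1/√(0.00329·8.79e-05) = 1860 rad/s.
Step 3 — f₀ = ω₀/(2π) = 296 Hz.
Step 4 — Series Q: Q = ω₀L/R = 1860·0.00329/447 = 0.01369.
Step 5 — 3dB bandwidth: Δω = ω₀/Q = 1.359e+05 rad/s; BW = Δω/(2π) = 2.162e+04 Hz.

(a) f₀ = 296 Hz  (b) Q = 0.01369  (c) BW = 2.162e+04 Hz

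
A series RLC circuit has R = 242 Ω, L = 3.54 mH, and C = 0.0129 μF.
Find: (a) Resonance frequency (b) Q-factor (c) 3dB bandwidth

Step 1 — Resonance condition Im(Z)=0 gives ω₀ = 1/√(LC).
Step 2 — ω₀ = 1/√(0.00354·1.29e-08) = 1.48e+05 rad/s.
Step 3 — f₀ = ω₀/(2π) = 2.355e+04 Hz.
Step 4 — Series Q: Q = ω₀L/R = 1.48e+05·0.00354/242 = 2.165.
Step 5 — 3dB bandwidth: Δω = ω₀/Q = 6.836e+04 rad/s; BW = Δω/(2π) = 1.088e+04 Hz.

(a) f₀ = 2.355e+04 Hz  (b) Q = 2.165  (c) BW = 1.088e+04 Hz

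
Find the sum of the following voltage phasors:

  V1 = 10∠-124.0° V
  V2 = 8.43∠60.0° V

Step 1 — Convert each phasor to rectangular form:
  V1 = 10·(cos(-124.0°) + j·sin(-124.0°)) = -5.592 - j8.29 V
  V2 = 8.43·(cos(60.0°) + j·sin(60.0°)) = 4.215 + j7.301 V
Step 2 — Sum components: V_total = -1.377 - j0.9898 V.
Step 3 — Convert to polar: |V_total| = 1.696 V, ∠V_total = -144.3°.

V_total = 1.696∠-144.3° V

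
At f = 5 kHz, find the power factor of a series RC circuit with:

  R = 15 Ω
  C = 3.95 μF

Step 1 — Angular frequency: ω = 2π·f = 2π·5000 = 3.142e+04 rad/s.
Step 2 — Component impedances:
  R: Z = R = 15 Ω
  C: Z = 1/(jωC) = -j/(ω·C) = 0 - j8.058 Ω
Step 3 — Series combination: Z_total = R + C = 15 - j8.058 Ω = 17.03∠-28.2° Ω.
Step 4 — Power factor: PF = cos(φ) = Re(Z)/|Z| = 15/17.028 = 0.8809.
Step 5 — Type: Im(Z) = -8.058 ⇒ leading (phase φ = -28.2°).

PF = 0.8809 (leading, φ = -28.2°)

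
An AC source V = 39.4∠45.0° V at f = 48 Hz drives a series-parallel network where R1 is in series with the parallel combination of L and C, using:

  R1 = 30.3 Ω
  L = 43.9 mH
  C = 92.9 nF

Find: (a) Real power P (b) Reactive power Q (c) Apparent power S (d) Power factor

Step 1 — Angular frequency: ω = 2π·f = 2π·48 = 301.6 rad/s.
Step 2 — Component impedances:
  R1: Z = R = 30.3 Ω
  L: Z = jωL = j·301.6·0.0439 = 0 + j13.24 Ω
  C: Z = 1/(jωC) = -j/(ω·C) = 0 - j3.569e+04 Ω
Step 3 — Parallel branch: L || C = 1/(1/L + 1/C) = 0 + j13.24 Ω.
Step 4 — Series with R1: Z_total = R1 + (L || C) = 30.3 + j13.24 Ω = 33.07∠23.6° Ω.
Step 5 — Source phasor: V = 39.4∠45.0° V = 27.86 + j27.86 V.
Step 6 — Current: I = V / Z = 1.109 + j0.4345 A = 1.191∠21.4° A.
Step 7 — Complex power: S = V·I* = 43.01 + j18.8 VA.
Step 8 — Real power: P = Re(S) = 43.01 W.
Step 9 — Reactive power: Q = Im(S) = 18.8 VAR.
Step 10 — Apparent power: |S| = 46.94 VA.
Step 11 — Power factor: PF = P/|S| = 0.9163 (lagging).

(a) P = 43.01 W  (b) Q = 18.8 VAR  (c) S = 46.94 VA  (d) PF = 0.9163 (lagging)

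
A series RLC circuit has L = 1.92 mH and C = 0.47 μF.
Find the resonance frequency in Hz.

Step 1 — Resonance condition Im(Z)=0 gives ω₀ = 1/√(LC).
Step 2 — ω₀ = 1/√(0.00192·4.7e-07) = 3.329e+04 rad/s.
Step 3 — f₀ = ω₀/(2π) = 5298 Hz.

f₀ = 5298 Hz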